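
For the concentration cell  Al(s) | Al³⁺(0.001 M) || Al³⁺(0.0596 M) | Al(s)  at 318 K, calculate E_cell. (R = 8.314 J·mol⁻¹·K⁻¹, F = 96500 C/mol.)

Both half-cells are Al³⁺/Al, so E°_cell = 0. The concentrated side is the cathode; the cell reaction moves Al³⁺ from high to low concentration with n = 3.
Q = [Al³⁺]_dilute/[Al³⁺]_conc = 0.001/0.0596 = 0.0168.
E = 0 − (RT/nF) ln Q = −((8.314×318)/(3×96500))(-4.088) = 0.0373 V.

0.037 V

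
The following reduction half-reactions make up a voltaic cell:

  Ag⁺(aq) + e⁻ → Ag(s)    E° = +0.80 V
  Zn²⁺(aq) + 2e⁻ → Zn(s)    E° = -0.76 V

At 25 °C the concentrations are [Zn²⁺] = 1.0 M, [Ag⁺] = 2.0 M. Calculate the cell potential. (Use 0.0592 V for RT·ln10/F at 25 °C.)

1.58 V

The Ag⁺/Ag couple has the higher reduction potential and acts as the cathode, so E°_cell = +0.80 − (-0.76) = 1.56 V.
Balancing electrons gives n = 2; the reaction quotient is Q = [Zn²⁺]/[Ag⁺]^2 = 0.250.
At 25 °C, E = E° − (0.0592/n) log Q = 1.56 − (0.0592/2)(-0.602) = 1.560 + 0.018 = 1.578 V.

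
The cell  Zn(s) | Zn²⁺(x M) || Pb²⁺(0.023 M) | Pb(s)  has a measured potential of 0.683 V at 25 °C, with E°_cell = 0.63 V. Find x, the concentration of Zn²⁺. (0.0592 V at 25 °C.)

From the Nernst equation, log Q = n(E° − E)/0.0592 = 2(0.63 − 0.683)/0.0592 = -1.791, so Q = 0.0162.
With Q = [Zn²⁺]/[Pb²⁺] and the known concentrations, [Zn²⁺] in the numerator gives [Zn²⁺] = 3.7 × 10^-4 M.

3.7 × 10^-4 M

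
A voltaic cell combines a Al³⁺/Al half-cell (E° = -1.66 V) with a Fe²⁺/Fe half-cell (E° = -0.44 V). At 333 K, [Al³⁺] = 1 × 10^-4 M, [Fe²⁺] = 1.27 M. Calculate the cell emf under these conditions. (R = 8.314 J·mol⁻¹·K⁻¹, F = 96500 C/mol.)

The Fe²⁺/Fe couple has the higher reduction potential and acts as the cathode, so E°_cell = -0.44 − (-1.66) = 1.22 V.
Balancing electrons gives n = 6; the reaction quotient is Q = [Al³⁺]^2/[Fe²⁺]^3 = 4.88 × 10^-9.
E = E° − (RT/nF) ln Q = 1.22 − (8.314×333)/(6×96500) × (-19.138) = 1.220 + 0.092 = 1.312 V.

1.31 V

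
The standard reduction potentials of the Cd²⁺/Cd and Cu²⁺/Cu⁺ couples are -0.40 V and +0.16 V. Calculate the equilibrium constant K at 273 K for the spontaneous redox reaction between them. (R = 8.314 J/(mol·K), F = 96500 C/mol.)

E°_cell = +0.16 − (-0.40) = 0.56 V, with n = 2 electrons transferred.
At equilibrium E = 0, so the Nernst equation gives ln K = nFE°/RT = (2)(96500)(0.56)/((8.314)(273)) = 47.62.
K = e^47.62 = 4.8 × 10^20.

4.8 × 10^20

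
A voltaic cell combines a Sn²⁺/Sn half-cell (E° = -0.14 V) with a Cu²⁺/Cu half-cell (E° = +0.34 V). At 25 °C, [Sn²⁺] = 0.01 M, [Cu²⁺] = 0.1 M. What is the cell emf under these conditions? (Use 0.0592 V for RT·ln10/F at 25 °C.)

The Cu²⁺/Cu couple has the higher reduction potential and acts as the cathode, so E°_cell = +0.34 − (-0.14) = 0.48 V.
Balancing electrons gives n = 2; the reaction quotient is Q = [Sn²⁺]/[Cu²⁺] = 0.100.
At 25 °C, E = E° − (0.0592/n) log Q = 0.48 − (0.0592/2)(-1.000) = 0.480 + 0.030 = 0.510 V.

0.510 V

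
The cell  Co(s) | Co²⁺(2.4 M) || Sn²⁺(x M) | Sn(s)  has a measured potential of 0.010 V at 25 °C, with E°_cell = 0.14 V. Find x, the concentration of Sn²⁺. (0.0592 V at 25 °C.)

9.7 × 10^-5 M

From the Nernst equation, log Q = n(E° − E)/0.0592 = 2(0.14 − 0.010)/0.0592 = 4.392, so Q = 2.47 × 10^4.
With Q = [Co²⁺]/[Sn²⁺] and the known concentrations, [Sn²⁺] in the denominator gives [Sn²⁺] = 9.7 × 10^-5 M.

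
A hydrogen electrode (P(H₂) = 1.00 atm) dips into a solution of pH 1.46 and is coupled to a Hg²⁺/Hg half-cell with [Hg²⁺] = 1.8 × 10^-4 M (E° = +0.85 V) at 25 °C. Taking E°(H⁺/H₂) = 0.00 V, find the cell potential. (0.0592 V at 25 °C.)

The Hg²⁺/Hg couple is the cathode, so E°_cell = 0.85 V; n = 2.
[H⁺] = 10^(−1.46) = 0.035 M, and Q = [H⁺]^2 / ([Hg²⁺]·P(H₂)) = 6.68.
E = E° − (0.0592/2) log Q = 0.85 − (0.0592/2)(0.825) = 0.826 V.

0.83 V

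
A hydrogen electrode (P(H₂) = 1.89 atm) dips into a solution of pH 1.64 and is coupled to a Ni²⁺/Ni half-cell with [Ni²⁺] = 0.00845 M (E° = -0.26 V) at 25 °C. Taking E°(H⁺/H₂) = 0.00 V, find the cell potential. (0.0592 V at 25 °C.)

0.22 V

The hydrogen couple is the cathode, so E°_cell = 0.26 V; n = 2.
[H⁺] = 10^(−1.64) = 0.023 M, and Q = [Ni²⁺]·P(H₂) / [H⁺]^2 = 30.4.
E = E° − (0.0592/2) log Q = 0.26 − (0.0592/2)(1.483) = 0.216 V.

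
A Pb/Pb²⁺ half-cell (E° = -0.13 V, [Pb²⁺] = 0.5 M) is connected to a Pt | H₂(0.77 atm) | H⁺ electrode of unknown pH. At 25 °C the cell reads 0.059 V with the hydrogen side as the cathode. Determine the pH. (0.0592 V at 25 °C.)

E°_cell = 0.13 V and n = 2.
log Q = n(E° − E)/0.0592 = 2×(0.13 − 0.059)/0.0592 = 2.399.
With Q = [Pb²⁺]·P(H₂) / [H⁺]^2, solving for [H⁺] gives log[H⁺] = -1.407, so pH = 1.41.

pH = 1.41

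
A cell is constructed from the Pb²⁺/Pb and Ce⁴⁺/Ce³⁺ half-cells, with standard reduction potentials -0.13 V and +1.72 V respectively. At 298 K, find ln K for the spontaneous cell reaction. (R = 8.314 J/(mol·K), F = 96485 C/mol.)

ln K = 144.1

E°_cell = +1.72 − (-0.13) = 1.85 V, with n = 2 electrons transferred.
At equilibrium E = 0, so the Nernst equation gives ln K = nFE°/RT = (2)(96485)(1.85)/((8.314)(298)) = 144.09.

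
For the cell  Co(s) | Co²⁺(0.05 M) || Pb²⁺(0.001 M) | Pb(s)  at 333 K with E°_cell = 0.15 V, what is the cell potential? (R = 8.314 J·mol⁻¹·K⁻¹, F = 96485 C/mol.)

0.094 V

Balancing electrons gives n = 2; the reaction quotient is Q = [Co²⁺]/[Pb²⁺] = 50.0.
E = E° − (RT/nF) ln Q = 0.15 − (8.314×333)/(2×96485) × (3.912) = 0.150 − 0.056 = 0.094 V.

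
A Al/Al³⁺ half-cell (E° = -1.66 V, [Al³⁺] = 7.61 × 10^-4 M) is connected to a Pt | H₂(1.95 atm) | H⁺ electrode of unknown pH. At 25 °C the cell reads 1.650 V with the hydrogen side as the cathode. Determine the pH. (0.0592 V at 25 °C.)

pH = 1.06

E°_cell = 1.66 V and n = 6.
log Q = n(E° − E)/0.0592 = 6×(1.66 − 1.650)/0.0592 = 1.014.
With Q = [Al³⁺]^2·P(H₂)^3 / [H⁺]^6, solving for [H⁺] gives log[H⁺] = -1.063, so pH = 1.06.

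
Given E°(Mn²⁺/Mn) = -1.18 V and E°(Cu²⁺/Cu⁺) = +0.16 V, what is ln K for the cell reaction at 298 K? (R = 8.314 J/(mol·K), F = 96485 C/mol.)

E°_cell = +0.16 − (-1.18) = 1.34 V, with n = 2 electrons transferred.
At equilibrium E = 0, so the Nernst equation gives ln K = nFE°/RT = (2)(96485)(1.34)/((8.314)(298)) = 104.37.

ln K = 104.4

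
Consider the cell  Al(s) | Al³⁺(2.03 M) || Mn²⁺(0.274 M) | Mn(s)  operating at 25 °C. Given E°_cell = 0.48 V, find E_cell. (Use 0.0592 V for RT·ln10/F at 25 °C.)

0.457 V

Balancing electrons gives n = 6; the reaction quotient is Q = [Al³⁺]^2/[Mn²⁺]^3 = 200.
At 25 °C, E = E° − (0.0592/n) log Q = 0.48 − (0.0592/6)(2.302) = 0.480 − 0.023 = 0.457 V.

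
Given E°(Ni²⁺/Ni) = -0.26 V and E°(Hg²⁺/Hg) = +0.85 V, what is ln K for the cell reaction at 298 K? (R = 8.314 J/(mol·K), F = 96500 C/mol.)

E°_cell = +0.85 − (-0.26) = 1.11 V, with n = 2 electrons transferred.
At equilibrium E = 0, so the Nernst equation gives ln K = nFE°/RT = (2)(96500)(1.11)/((8.314)(298)) = 86.47.

ln K = 86.5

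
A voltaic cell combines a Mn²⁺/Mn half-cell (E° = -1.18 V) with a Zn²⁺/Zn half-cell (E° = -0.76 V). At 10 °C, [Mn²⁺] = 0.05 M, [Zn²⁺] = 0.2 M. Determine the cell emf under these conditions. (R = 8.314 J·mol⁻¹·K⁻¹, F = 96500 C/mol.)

The Zn²⁺/Zn couple has the higher reduction potential and acts as the cathode, so E°_cell = -0.76 − (-1.18) = 0.42 V.
Balancing electrons gives n = 2; the reaction quotient is Q = [Mn²⁺]/[Zn²⁺] = 0.250.
E = E° − (RT/nF) ln Q = 0.42 − (8.314×283)/(2×96500) × (-1.386) = 0.420 + 0.017 = 0.437 V.

0.437 V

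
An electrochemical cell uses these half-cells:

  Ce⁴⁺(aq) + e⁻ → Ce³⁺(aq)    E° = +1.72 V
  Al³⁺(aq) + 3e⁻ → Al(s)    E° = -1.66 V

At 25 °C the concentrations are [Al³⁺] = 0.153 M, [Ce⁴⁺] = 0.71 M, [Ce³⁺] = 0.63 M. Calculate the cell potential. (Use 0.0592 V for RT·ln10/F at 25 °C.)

The Ce⁴⁺/Ce³⁺ couple has the higher reduction potential and acts as the cathode, so E°_cell = +1.72 − (-1.66) = 3.38 V.
Balancing electrons gives n = 3; the reaction quotient is Q = [Al³⁺]·[Ce³⁺]^3/[Ce⁴⁺]^3 = 0.107.
At 25 °C, E = E° − (0.0592/n) log Q = 3.38 − (0.0592/3)(-0.971) = 3.380 + 0.019 = 3.399 V.

3.40 V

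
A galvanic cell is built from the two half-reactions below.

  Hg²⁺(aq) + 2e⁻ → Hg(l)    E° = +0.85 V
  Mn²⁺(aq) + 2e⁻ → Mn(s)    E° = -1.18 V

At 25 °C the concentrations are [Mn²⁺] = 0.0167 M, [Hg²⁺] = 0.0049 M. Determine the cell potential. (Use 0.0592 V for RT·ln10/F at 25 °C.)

The Hg²⁺/Hg couple has the higher reduction potential and acts as the cathode, so E°_cell = +0.85 − (-1.18) = 2.03 V.
Balancing electrons gives n = 2; the reaction quotient is Q = [Mn²⁺]/[Hg²⁺] = 3.41.
At 25 °C, E = E° − (0.0592/n) log Q = 2.03 − (0.0592/2)(0.533) = 2.030 − 0.016 = 2.014 V.

2.01 V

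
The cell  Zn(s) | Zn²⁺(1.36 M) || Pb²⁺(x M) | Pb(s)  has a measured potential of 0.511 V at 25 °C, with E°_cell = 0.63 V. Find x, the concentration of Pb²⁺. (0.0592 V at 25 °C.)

From the Nernst equation, log Q = n(E° − E)/0.0592 = 2(0.63 − 0.511)/0.0592 = 4.020, so Q = 1.05 × 10^4.
With Q = [Zn²⁺]/[Pb²⁺] and the known concentrations, [Pb²⁺] in the denominator gives [Pb²⁺] = 1.3 × 10^-4 M.

1.3 × 10^-4 M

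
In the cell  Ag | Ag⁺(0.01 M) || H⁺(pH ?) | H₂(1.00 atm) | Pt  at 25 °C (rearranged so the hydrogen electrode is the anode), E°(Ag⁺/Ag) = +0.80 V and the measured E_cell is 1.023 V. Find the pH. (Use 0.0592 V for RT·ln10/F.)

pH = 5.77

E°_cell = 0.80 V and n = 2.
log Q = n(E° − E)/0.0592 = 2×(0.80 − 1.023)/0.0592 = -7.534.
With Q = [H⁺]^2 / ([Ag⁺]^2·P(H₂)), solving for [H⁺] gives log[H⁺] = -5.767, so pH = 5.77.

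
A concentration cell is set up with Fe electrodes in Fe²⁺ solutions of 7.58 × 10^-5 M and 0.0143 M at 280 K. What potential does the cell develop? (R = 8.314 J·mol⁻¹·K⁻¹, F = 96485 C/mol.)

Both half-cells are Fe²⁺/Fe, so E°_cell = 0. The concentrated side is the cathode; the cell reaction moves Fe²⁺ from high to low concentration with n = 2.
Q = [Fe²⁺]_dilute/[Fe²⁺]_conc = 7.58 × 10^-5/0.0143 = 0.00530.
E = 0 − (RT/nF) ln Q = −((8.314×280)/(2×96485))(-5.240) = 0.0632 V.

0.063 V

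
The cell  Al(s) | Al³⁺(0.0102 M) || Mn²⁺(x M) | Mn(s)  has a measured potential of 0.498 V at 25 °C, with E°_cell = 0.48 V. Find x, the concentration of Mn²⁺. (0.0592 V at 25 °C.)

0.19 M

From the Nernst equation, log Q = n(E° − E)/0.0592 = 6(0.48 − 0.498)/0.0592 = -1.824, so Q = 0.0150.
With Q = [Al³⁺]^2/[Mn²⁺]^3 and the known concentrations, [Mn²⁺]^3 in the denominator gives [Mn²⁺] = 0.19 M.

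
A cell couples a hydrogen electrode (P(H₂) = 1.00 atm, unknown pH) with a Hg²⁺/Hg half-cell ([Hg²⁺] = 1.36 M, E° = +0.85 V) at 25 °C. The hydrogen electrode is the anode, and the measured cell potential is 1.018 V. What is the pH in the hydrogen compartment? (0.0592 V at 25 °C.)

E°_cell = 0.85 V and n = 2.
log Q = n(E° − E)/0.0592 = 2×(0.85 − 1.018)/0.0592 = -5.676.
With Q = [H⁺]^2 / ([Hg²⁺]·P(H₂)), solving for [H⁺] gives log[H⁺] = -2.771, so pH = 2.77.

pH = 2.77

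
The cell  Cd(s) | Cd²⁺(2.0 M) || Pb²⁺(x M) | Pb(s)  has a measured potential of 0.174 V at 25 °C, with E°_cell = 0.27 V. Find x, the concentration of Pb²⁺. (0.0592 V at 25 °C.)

0.0011 M

From the Nernst equation, log Q = n(E° − E)/0.0592 = 2(0.27 − 0.174)/0.0592 = 3.243, so Q = 1750.
With Q = [Cd²⁺]/[Pb²⁺] and the known concentrations, [Pb²⁺] in the denominator gives [Pb²⁺] = 0.0011 M.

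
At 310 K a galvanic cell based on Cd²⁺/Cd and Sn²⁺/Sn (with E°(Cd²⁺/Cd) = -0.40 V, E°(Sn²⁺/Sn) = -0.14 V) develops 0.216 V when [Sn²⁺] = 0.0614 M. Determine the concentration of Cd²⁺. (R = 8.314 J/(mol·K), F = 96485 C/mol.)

From the Nernst equation, ln Q = nF(E° − E)/RT = 2×96485×(0.26 − 0.216)/(8.314×310) = 3.294, so Q = 27.0.
With Q = [Cd²⁺]/[Sn²⁺] and the known concentrations, [Cd²⁺] in the numerator gives [Cd²⁺] = 1.7 M.

1.7 M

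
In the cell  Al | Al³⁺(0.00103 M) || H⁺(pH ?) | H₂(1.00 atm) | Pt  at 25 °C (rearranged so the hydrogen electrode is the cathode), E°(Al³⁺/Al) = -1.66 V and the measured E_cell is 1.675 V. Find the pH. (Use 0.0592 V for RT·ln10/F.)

pH = 0.74

E°_cell = 1.66 V and n = 6.
log Q = n(E° − E)/0.0592 = 6×(1.66 − 1.675)/0.0592 = -1.520.
With Q = [Al³⁺]^2·P(H₂)^3 / [H⁺]^6, solving for [H⁺] gives log[H⁺] = -0.742, so pH = 0.74.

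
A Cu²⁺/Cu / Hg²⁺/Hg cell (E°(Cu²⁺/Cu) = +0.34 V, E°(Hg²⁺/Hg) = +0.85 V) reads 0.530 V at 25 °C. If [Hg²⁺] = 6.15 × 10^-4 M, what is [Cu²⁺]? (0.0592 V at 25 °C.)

From the Nernst equation, log Q = n(E° − E)/0.0592 = 2(0.51 − 0.530)/0.0592 = -0.676, so Q = 0.211.
With Q = [Cu²⁺]/[Hg²⁺] and the known concentrations, [Cu²⁺] in the numerator gives [Cu²⁺] = 1.3 × 10^-4 M.

1.3 × 10^-4 M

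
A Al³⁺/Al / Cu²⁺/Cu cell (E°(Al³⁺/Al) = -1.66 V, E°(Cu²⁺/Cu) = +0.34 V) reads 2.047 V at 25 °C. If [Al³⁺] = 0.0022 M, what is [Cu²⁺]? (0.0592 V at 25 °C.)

0.65 M

From the Nernst equation, log Q = n(E° − E)/0.0592 = 6(2.00 − 2.047)/0.0592 = -4.764, so Q = 1.72 × 10^-5.
With Q = [Al³⁺]^2/[Cu²⁺]^3 and the known concentrations, [Cu²⁺]^3 in the denominator gives [Cu²⁺] = 0.65 M.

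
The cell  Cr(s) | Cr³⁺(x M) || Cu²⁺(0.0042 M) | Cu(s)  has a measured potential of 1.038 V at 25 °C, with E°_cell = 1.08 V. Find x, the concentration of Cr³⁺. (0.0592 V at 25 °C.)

0.037 M

From the Nernst equation, log Q = n(E° − E)/0.0592 = 6(1.08 − 1.038)/0.0592 = 4.257, so Q = 1.81 × 10^4.
With Q = [Cr³⁺]^2/[Cu²⁺]^3 and the known concentrations, [Cr³⁺]^2 in the numerator gives [Cr³⁺] = 0.037 M.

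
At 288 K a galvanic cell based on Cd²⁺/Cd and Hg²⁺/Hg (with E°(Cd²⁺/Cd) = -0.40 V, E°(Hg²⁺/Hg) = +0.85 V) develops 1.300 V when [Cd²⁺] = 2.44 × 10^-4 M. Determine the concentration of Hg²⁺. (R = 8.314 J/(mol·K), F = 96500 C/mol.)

0.014 M

From the Nernst equation, ln Q = nF(E° − E)/RT = 2×96500×(1.25 − 1.300)/(8.314×288) = -4.030, so Q = 0.0178.
With Q = [Cd²⁺]/[Hg²⁺] and the known concentrations, [Hg²⁺] in the denominator gives [Hg²⁺] = 0.014 M.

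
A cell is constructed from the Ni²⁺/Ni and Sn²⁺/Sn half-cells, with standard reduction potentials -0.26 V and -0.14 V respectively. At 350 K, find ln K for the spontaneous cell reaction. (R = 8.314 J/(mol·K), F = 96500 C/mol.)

E°_cell = -0.14 − (-0.26) = 0.12 V, with n = 2 electrons transferred.
At equilibrium E = 0, so the Nernst equation gives ln K = nFE°/RT = (2)(96500)(0.12)/((8.314)(350)) = 7.96.

ln K = 8.0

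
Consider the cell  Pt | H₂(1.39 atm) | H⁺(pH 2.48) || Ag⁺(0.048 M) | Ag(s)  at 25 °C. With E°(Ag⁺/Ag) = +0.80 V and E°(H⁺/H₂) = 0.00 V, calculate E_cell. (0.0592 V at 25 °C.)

The Ag⁺/Ag couple is the cathode, so E°_cell = 0.80 V; n = 2.
[H⁺] = 10^(−2.48) = 0.0033 M, and Q = [H⁺]^2 / ([Ag⁺]^2·P(H₂)) = 0.00342.
E = E° − (0.0592/2) log Q = 0.80 − (0.0592/2)(-2.465) = 0.873 V.

0.87 V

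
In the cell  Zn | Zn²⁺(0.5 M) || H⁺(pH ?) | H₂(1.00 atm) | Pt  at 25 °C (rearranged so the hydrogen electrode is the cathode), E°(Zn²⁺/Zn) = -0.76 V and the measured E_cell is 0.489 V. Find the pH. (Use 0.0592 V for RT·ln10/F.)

E°_cell = 0.76 V and n = 2.
log Q = n(E° − E)/0.0592 = 2×(0.76 − 0.489)/0.0592 = 9.155.
With Q = [Zn²⁺]·P(H₂) / [H⁺]^2, solving for [H⁺] gives log[H⁺] = -4.728, so pH = 4.73.

pH = 4.73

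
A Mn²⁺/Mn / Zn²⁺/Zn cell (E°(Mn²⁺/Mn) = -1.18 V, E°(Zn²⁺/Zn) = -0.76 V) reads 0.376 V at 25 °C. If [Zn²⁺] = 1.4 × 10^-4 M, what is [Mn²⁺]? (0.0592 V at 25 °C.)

0.0043 M

From the Nernst equation, log Q = n(E° − E)/0.0592 = 2(0.42 − 0.376)/0.0592 = 1.486, so Q = 30.7.
With Q = [Mn²⁺]/[Zn²⁺] and the known concentrations, [Mn²⁺] in the numerator gives [Mn²⁺] = 0.0043 M.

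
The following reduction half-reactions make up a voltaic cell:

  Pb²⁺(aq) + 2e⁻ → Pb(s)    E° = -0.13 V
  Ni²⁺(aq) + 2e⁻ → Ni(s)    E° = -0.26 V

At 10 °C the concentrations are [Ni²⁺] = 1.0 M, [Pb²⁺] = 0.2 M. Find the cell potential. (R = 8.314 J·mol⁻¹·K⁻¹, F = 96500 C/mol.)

0.110 V

The Pb²⁺/Pb couple has the higher reduction potential and acts as the cathode, so E°_cell = -0.13 − (-0.26) = 0.13 V.
Balancing electrons gives n = 2; the reaction quotient is Q = [Ni²⁺]/[Pb²⁺] = 5.00.
E = E° − (RT/nF) ln Q = 0.13 − (8.314×283)/(2×96500) × (1.609) = 0.130 − 0.020 = 0.110 V.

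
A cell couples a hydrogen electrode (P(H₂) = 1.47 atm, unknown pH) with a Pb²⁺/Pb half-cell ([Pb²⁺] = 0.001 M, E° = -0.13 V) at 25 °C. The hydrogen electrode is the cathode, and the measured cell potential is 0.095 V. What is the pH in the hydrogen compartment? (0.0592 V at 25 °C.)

pH = 2.01

E°_cell = 0.13 V and n = 2.
log Q = n(E° − E)/0.0592 = 2×(0.13 − 0.095)/0.0592 = 1.182.
With Q = [Pb²⁺]·P(H₂) / [H⁺]^2, solving for [H⁺] gives log[H⁺] = -2.008, so pH = 2.01.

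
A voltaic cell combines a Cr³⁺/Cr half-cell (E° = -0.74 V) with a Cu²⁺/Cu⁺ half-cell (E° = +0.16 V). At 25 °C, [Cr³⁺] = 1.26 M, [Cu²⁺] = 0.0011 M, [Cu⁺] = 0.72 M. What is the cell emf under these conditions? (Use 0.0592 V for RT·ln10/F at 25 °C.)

The Cu²⁺/Cu⁺ couple has the higher reduction potential and acts as the cathode, so E°_cell = +0.16 − (-0.74) = 0.90 V.
Balancing electrons gives n = 3; the reaction quotient is Q = [Cr³⁺]·[Cu⁺]^3/[Cu²⁺]^3 = 3.53 × 10^8.
At 25 °C, E = E° − (0.0592/n) log Q = 0.90 − (0.0592/3)(8.548) = 0.900 − 0.169 = 0.731 V.

0.731 V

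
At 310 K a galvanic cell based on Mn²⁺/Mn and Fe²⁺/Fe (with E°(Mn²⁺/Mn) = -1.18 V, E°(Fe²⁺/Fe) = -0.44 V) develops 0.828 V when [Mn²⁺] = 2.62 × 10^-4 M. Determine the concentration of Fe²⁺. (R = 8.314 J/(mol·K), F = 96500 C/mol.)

From the Nernst equation, ln Q = nF(E° − E)/RT = 2×96500×(0.74 − 0.828)/(8.314×310) = -6.590, so Q = 0.00137.
With Q = [Mn²⁺]/[Fe²⁺] and the known concentrations, [Fe²⁺] in the denominator gives [Fe²⁺] = 0.19 M.

0.19 M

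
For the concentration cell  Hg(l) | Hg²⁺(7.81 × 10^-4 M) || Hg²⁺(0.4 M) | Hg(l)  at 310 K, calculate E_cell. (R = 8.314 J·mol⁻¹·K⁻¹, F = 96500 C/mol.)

0.083 V

Both half-cells are Hg²⁺/Hg, so E°_cell = 0. The concentrated side is the cathode; the cell reaction moves Hg²⁺ from high to low concentration with n = 2.
Q = [Hg²⁺]_dilute/[Hg²⁺]_conc = 7.81 × 10^-4/0.4 = 0.00195.
E = 0 − (RT/nF) ln Q = −((8.314×310)/(2×96500))(-6.239) = 0.0833 V.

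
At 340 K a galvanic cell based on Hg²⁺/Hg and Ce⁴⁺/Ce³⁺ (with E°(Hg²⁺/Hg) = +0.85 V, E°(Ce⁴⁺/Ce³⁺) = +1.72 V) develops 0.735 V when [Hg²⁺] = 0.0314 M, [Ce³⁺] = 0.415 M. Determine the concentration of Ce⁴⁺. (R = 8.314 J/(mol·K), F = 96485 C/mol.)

From the Nernst equation, ln Q = nF(E° − E)/RT = 2×96485×(0.87 − 0.735)/(8.314×340) = 9.216, so Q = 1.01 × 10^4.
With Q = [Hg²⁺]·[Ce³⁺]^2/[Ce⁴⁺]^2 and the known concentrations, [Ce⁴⁺]^2 in the denominator gives [Ce⁴⁺] = 7.3 × 10^-4 M.

7.3 × 10^-4 M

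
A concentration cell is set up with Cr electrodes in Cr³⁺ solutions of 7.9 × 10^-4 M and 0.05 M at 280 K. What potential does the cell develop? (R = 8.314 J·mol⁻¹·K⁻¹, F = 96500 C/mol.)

0.033 V

Both half-cells are Cr³⁺/Cr, so E°_cell = 0. The concentrated side is the cathode; the cell reaction moves Cr³⁺ from high to low concentration with n = 3.
Q = [Cr³⁺]_dilute/[Cr³⁺]_conc = 7.9 × 10^-4/0.05 = 0.0158.
E = 0 − (RT/nF) ln Q = −((8.314×280)/(3×96500))(-4.148) = 0.0334 V.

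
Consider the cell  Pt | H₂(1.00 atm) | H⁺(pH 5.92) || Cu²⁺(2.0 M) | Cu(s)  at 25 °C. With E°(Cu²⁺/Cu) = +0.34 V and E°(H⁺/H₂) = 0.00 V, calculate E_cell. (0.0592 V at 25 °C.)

0.70 V

The Cu²⁺/Cu couple is the cathode, so E°_cell = 0.34 V; n = 2.
[H⁺] = 10^(−5.92) = 1.2 × 10^-6 M, and Q = [H⁺]^2 / ([Cu²⁺]·P(H₂)) = 7.23 × 10^-13.
E = E° − (0.0592/2) log Q = 0.34 − (0.0592/2)(-12.141) = 0.699 V.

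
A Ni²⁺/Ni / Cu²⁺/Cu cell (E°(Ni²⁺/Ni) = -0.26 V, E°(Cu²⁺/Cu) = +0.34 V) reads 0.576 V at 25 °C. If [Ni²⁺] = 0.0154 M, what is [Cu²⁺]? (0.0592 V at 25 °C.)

From the Nernst equation, log Q = n(E° − E)/0.0592 = 2(0.60 − 0.576)/0.0592 = 0.811, so Q = 6.47.
With Q = [Ni²⁺]/[Cu²⁺] and the known concentrations, [Cu²⁺] in the denominator gives [Cu²⁺] = 0.0024 M.

0.0024 M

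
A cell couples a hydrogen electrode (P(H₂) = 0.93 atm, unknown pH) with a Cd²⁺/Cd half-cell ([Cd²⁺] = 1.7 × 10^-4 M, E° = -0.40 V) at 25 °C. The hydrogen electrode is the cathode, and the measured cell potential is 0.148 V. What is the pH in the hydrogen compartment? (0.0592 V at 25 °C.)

pH = 6.16

E°_cell = 0.40 V and n = 2.
log Q = n(E° − E)/0.0592 = 2×(0.40 − 0.148)/0.0592 = 8.514.
With Q = [Cd²⁺]·P(H₂) / [H⁺]^2, solving for [H⁺] gives log[H⁺] = -6.157, so pH = 6.16.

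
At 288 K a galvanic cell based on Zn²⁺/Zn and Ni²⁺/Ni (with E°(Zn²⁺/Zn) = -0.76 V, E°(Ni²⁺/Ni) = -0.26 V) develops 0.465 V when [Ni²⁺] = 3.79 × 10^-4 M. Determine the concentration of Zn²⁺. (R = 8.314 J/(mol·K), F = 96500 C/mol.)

From the Nernst equation, ln Q = nF(E° − E)/RT = 2×96500×(0.50 − 0.465)/(8.314×288) = 2.821, so Q = 16.8.
With Q = [Zn²⁺]/[Ni²⁺] and the known concentrations, [Zn²⁺] in the numerator gives [Zn²⁺] = 0.0064 M.

0.0064 M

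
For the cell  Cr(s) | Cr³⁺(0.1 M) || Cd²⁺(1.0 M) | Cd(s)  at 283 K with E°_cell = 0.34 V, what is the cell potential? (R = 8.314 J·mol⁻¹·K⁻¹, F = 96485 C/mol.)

0.359 V

Balancing electrons gives n = 6; the reaction quotient is Q = [Cr³⁺]^2/[Cd²⁺]^3 = 0.0100.
E = E° − (RT/nF) ln Q = 0.34 − (8.314×283)/(6×96485) × (-4.605) = 0.340 + 0.019 = 0.359 V.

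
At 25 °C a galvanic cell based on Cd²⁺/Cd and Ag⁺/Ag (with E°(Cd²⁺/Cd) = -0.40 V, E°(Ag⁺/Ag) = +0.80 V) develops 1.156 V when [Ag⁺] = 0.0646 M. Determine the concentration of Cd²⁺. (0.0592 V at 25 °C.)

From the Nernst equation, log Q = n(E° − E)/0.0592 = 2(1.20 − 1.156)/0.0592 = 1.486, so Q = 30.7.
With Q = [Cd²⁺]/[Ag⁺]^2 and the known concentrations, [Cd²⁺] in the numerator gives [Cd²⁺] = 0.13 M.

0.13 M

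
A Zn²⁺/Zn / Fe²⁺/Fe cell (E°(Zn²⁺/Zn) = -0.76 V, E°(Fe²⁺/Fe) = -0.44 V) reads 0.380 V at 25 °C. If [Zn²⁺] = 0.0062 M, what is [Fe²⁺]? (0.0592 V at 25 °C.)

From the Nernst equation, log Q = n(E° − E)/0.0592 = 2(0.32 − 0.380)/0.0592 = -2.027, so Q = 0.00940.
With Q = [Zn²⁺]/[Fe²⁺] and the known concentrations, [Fe²⁺] in the denominator gives [Fe²⁺] = 0.66 M.

0.66 M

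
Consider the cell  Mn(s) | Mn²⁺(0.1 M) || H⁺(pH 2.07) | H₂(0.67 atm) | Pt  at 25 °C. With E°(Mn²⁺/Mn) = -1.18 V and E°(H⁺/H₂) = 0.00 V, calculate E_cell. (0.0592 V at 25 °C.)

The hydrogen couple is the cathode, so E°_cell = 1.18 V; n = 2.
[H⁺] = 10^(−2.07) = 0.0085 M, and Q = [Mn²⁺]·P(H₂) / [H⁺]^2 = 925.
E = E° − (0.0592/2) log Q = 1.18 − (0.0592/2)(2.966) = 1.092 V.

1.09 V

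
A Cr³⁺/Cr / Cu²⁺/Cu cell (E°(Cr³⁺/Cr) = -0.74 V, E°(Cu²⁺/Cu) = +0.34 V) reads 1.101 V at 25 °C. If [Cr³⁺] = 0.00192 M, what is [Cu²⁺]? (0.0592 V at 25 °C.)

0.079 M

From the Nernst equation, log Q = n(E° − E)/0.0592 = 6(1.08 − 1.101)/0.0592 = -2.128, so Q = 0.00744.
With Q = [Cr³⁺]^2/[Cu²⁺]^3 and the known concentrations, [Cu²⁺]^3 in the denominator gives [Cu²⁺] = 0.079 M.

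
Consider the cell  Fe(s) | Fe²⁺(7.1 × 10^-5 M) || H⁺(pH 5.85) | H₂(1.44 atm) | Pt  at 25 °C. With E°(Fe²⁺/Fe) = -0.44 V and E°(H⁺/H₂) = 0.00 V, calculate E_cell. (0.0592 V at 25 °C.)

The hydrogen couple is the cathode, so E°_cell = 0.44 V; n = 2.
[H⁺] = 10^(−5.85) = 1.4 × 10^-6 M, and Q = [Fe²⁺]·P(H₂) / [H⁺]^2 = 5.12 × 10^7.
E = E° − (0.0592/2) log Q = 0.44 − (0.0592/2)(7.710) = 0.212 V.

0.21 V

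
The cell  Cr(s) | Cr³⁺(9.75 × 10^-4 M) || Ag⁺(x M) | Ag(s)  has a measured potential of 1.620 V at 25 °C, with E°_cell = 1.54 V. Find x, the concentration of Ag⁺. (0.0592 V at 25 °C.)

2.2 M

From the Nernst equation, log Q = n(E° − E)/0.0592 = 3(1.54 − 1.620)/0.0592 = -4.054, so Q = 8.83 × 10^-5.
With Q = [Cr³⁺]/[Ag⁺]^3 and the known concentrations, [Ag⁺]^3 in the denominator gives [Ag⁺] = 2.2 M.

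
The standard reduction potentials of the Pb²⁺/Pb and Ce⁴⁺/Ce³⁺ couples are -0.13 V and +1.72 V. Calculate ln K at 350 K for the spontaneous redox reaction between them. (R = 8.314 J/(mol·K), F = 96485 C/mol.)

E°_cell = +1.72 − (-0.13) = 1.85 V, with n = 2 electrons transferred.
At equilibrium E = 0, so the Nernst equation gives ln K = nFE°/RT = (2)(96485)(1.85)/((8.314)(350)) = 122.68.

ln K = 122.7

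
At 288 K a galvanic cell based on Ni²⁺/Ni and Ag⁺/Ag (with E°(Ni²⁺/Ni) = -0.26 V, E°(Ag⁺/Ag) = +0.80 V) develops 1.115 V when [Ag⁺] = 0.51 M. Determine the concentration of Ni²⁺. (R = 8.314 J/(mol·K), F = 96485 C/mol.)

0.0031 M

From the Nernst equation, ln Q = nF(E° − E)/RT = 2×96485×(1.06 − 1.115)/(8.314×288) = -4.433, so Q = 0.0119.
With Q = [Ni²⁺]/[Ag⁺]^2 and the known concentrations, [Ni²⁺] in the numerator gives [Ni²⁺] = 0.0031 M.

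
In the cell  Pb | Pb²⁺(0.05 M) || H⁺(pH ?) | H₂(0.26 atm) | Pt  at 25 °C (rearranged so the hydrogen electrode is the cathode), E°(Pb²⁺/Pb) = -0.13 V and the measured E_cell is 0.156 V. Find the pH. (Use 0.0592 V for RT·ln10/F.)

E°_cell = 0.13 V and n = 2.
log Q = n(E° − E)/0.0592 = 2×(0.13 − 0.156)/0.0592 = -0.878.
With Q = [Pb²⁺]·P(H₂) / [H⁺]^2, solving for [H⁺] gives log[H⁺] = -0.504, so pH = 0.50.

pH = 0.50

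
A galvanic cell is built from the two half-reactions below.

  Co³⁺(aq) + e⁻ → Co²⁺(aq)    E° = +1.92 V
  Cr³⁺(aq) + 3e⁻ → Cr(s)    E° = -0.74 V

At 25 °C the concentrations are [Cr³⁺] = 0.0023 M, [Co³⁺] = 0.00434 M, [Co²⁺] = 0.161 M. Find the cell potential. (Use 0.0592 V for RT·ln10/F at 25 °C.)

2.62 V

The Co³⁺/Co²⁺ couple has the higher reduction potential and acts as the cathode, so E°_cell = +1.92 − (-0.74) = 2.66 V.
Balancing electrons gives n = 3; the reaction quotient is Q = [Cr³⁺]·[Co²⁺]^3/[Co³⁺]^3 = 117.
At 25 °C, E = E° − (0.0592/n) log Q = 2.66 − (0.0592/3)(2.070) = 2.660 − 0.041 = 2.619 V.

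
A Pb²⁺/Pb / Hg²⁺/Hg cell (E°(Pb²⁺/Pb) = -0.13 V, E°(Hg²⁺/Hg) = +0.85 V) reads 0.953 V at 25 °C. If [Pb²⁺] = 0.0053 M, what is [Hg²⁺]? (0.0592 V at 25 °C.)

From the Nernst equation, log Q = n(E° − E)/0.0592 = 2(0.98 − 0.953)/0.0592 = 0.912, so Q = 8.17.
With Q = [Pb²⁺]/[Hg²⁺] and the known concentrations, [Hg²⁺] in the denominator gives [Hg²⁺] = 6.5 × 10^-4 M.

6.5 × 10^-4 M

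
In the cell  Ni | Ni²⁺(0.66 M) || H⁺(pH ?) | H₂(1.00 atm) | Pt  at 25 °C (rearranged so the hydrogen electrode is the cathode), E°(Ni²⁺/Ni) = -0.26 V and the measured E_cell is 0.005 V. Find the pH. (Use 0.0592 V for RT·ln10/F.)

E°_cell = 0.26 V and n = 2.
log Q = n(E° − E)/0.0592 = 2×(0.26 − 0.005)/0.0592 = 8.615.
With Q = [Ni²⁺]·P(H₂) / [H⁺]^2, solving for [H⁺] gives log[H⁺] = -4.398, so pH = 4.40.

pH = 4.40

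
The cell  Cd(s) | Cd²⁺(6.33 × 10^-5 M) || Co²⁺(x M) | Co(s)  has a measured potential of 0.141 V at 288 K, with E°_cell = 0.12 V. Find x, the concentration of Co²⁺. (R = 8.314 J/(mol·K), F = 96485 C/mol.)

3.4 × 10^-4 M

From the Nernst equation, ln Q = nF(E° − E)/RT = 2×96485×(0.12 − 0.141)/(8.314×288) = -1.692, so Q = 0.184.
With Q = [Cd²⁺]/[Co²⁺] and the known concentrations, [Co²⁺] in the denominator gives [Co²⁺] = 3.4 × 10^-4 M.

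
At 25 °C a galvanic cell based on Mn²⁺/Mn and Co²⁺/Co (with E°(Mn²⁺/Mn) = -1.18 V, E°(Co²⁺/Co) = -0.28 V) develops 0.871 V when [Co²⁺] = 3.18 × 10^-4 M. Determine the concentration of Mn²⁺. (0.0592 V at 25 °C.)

From the Nernst equation, log Q = n(E° − E)/0.0592 = 2(0.90 − 0.871)/0.0592 = 0.980, so Q = 9.54.
With Q = [Mn²⁺]/[Co²⁺] and the known concentrations, [Mn²⁺] in the numerator gives [Mn²⁺] = 0.003 M.

0.003 M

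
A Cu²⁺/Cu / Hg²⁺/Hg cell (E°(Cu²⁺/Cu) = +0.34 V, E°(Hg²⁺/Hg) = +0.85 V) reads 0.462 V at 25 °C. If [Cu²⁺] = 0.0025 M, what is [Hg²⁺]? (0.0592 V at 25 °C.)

6 × 10^-5 M

From the Nernst equation, log Q = n(E° − E)/0.0592 = 2(0.51 − 0.462)/0.0592 = 1.622, so Q = 41.8.
With Q = [Cu²⁺]/[Hg²⁺] and the known concentrations, [Hg²⁺] in the denominator gives [Hg²⁺] = 6 × 10^-5 M.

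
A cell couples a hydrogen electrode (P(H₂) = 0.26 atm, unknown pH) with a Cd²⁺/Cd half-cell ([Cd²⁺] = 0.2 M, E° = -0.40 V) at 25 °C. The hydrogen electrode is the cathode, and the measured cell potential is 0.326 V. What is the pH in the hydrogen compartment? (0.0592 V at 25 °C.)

E°_cell = 0.40 V and n = 2.
log Q = n(E° − E)/0.0592 = 2×(0.40 − 0.326)/0.0592 = 2.500.
With Q = [Cd²⁺]·P(H₂) / [H⁺]^2, solving for [H⁺] gives log[H⁺] = -1.892, so pH = 1.89.

pH = 1.89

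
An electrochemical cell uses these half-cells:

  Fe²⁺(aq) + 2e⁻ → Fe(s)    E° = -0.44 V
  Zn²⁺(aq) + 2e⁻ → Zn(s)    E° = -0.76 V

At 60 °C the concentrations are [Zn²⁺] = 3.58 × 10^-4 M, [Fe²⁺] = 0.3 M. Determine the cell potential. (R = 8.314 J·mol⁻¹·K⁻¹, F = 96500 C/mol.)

0.417 V

The Fe²⁺/Fe couple has the higher reduction potential and acts as the cathode, so E°_cell = -0.44 − (-0.76) = 0.32 V.
Balancing electrons gives n = 2; the reaction quotient is Q = [Zn²⁺]/[Fe²⁺] = 0.00119.
E = E° − (RT/nF) ln Q = 0.32 − (8.314×333)/(2×96500) × (-6.731) = 0.320 + 0.097 = 0.417 V.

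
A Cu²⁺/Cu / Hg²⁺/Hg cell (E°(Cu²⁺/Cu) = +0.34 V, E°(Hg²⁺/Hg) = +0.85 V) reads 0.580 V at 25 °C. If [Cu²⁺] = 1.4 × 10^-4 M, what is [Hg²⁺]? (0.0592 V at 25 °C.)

From the Nernst equation, log Q = n(E° − E)/0.0592 = 2(0.51 − 0.580)/0.0592 = -2.365, so Q = 0.00432.
With Q = [Cu²⁺]/[Hg²⁺] and the known concentrations, [Hg²⁺] in the denominator gives [Hg²⁺] = 0.032 M.

0.032 M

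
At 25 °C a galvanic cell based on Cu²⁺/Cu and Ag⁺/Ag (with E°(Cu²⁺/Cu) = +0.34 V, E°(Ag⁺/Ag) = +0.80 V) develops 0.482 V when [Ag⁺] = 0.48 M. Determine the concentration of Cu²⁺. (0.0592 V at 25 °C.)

From the Nernst equation, log Q = n(E° − E)/0.0592 = 2(0.46 − 0.482)/0.0592 = -0.743, so Q = 0.181.
With Q = [Cu²⁺]/[Ag⁺]^2 and the known concentrations, [Cu²⁺] in the numerator gives [Cu²⁺] = 0.042 M.

0.042 M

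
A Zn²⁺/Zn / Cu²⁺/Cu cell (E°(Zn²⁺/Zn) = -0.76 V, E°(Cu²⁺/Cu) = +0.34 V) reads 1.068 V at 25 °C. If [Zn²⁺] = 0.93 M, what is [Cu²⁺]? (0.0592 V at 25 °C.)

From the Nernst equation, log Q = n(E° − E)/0.0592 = 2(1.10 − 1.068)/0.0592 = 1.081, so Q = 12.1.
With Q = [Zn²⁺]/[Cu²⁺] and the known concentrations, [Cu²⁺] in the denominator gives [Cu²⁺] = 0.077 M.

0.077 M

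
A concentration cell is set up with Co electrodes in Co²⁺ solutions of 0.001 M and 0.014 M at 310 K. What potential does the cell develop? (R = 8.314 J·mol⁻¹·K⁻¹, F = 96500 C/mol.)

Both half-cells are Co²⁺/Co, so E°_cell = 0. The concentrated side is the cathode; the cell reaction moves Co²⁺ from high to low concentration with n = 2.
Q = [Co²⁺]_dilute/[Co²⁺]_conc = 0.001/0.014 = 0.0714.
E = 0 − (RT/nF) ln Q = −((8.314×310)/(2×96500))(-2.639) = 0.0352 V.

0.035 V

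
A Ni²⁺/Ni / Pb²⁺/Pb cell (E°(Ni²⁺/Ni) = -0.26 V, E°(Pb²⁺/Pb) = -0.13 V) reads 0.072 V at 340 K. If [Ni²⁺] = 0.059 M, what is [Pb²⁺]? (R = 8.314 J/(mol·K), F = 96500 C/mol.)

0.0011 M

From the Nernst equation, ln Q = nF(E° − E)/RT = 2×96500×(0.13 − 0.072)/(8.314×340) = 3.960, so Q = 52.5.
With Q = [Ni²⁺]/[Pb²⁺] and the known concentrations, [Pb²⁺] in the denominator gives [Pb²⁺] = 0.0011 M.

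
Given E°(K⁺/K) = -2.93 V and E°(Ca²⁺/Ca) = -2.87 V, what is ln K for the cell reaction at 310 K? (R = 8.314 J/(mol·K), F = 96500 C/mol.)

ln K = 4.5

E°_cell = -2.87 − (-2.93) = 0.06 V, with n = 2 electrons transferred.
At equilibrium E = 0, so the Nernst equation gives ln K = nFE°/RT = (2)(96500)(0.06)/((8.314)(310)) = 4.49.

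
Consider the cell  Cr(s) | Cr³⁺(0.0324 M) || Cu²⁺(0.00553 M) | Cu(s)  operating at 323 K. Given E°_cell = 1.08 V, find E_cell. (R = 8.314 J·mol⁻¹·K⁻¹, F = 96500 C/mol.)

Balancing electrons gives n = 6; the reaction quotient is Q = [Cr³⁺]^2/[Cu²⁺]^3 = 6210.
E = E° − (RT/nF) ln Q = 1.08 − (8.314×323)/(6×96500) × (8.734) = 1.080 − 0.041 = 1.039 V.

1.04 V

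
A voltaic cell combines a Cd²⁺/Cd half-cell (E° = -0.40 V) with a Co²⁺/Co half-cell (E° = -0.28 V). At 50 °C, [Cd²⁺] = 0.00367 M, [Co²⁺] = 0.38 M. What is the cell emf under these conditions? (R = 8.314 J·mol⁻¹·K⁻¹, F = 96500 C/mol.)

The Co²⁺/Co couple has the higher reduction potential and acts as the cathode, so E°_cell = -0.28 − (-0.40) = 0.12 V.
Balancing electrons gives n = 2; the reaction quotient is Q = [Cd²⁺]/[Co²⁺] = 0.00966.
E = E° − (RT/nF) ln Q = 0.12 − (8.314×323)/(2×96500) × (-4.640) = 0.120 + 0.065 = 0.185 V.

0.185 V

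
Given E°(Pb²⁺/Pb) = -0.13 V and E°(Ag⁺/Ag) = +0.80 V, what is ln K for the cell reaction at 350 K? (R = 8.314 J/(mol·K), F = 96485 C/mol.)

ln K = 61.7

E°_cell = +0.80 − (-0.13) = 0.93 V, with n = 2 electrons transferred.
At equilibrium E = 0, so the Nernst equation gives ln K = nFE°/RT = (2)(96485)(0.93)/((8.314)(350)) = 61.67.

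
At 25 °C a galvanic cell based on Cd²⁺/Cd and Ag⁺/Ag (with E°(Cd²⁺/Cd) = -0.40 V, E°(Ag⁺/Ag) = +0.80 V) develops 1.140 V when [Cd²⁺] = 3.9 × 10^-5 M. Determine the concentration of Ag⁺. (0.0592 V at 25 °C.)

6.1 × 10^-4 M

From the Nernst equation, log Q = n(E° − E)/0.0592 = 2(1.20 − 1.140)/0.0592 = 2.027, so Q = 106.
With Q = [Cd²⁺]/[Ag⁺]^2 and the known concentrations, [Ag⁺]^2 in the denominator gives [Ag⁺] = 6.1 × 10^-4 M.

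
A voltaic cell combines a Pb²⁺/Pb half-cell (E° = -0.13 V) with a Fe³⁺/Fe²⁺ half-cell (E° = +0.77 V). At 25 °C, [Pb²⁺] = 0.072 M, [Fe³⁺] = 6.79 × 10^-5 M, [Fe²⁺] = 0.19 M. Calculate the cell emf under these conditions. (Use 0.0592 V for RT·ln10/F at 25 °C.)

0.730 V

The Fe³⁺/Fe²⁺ couple has the higher reduction potential and acts as the cathode, so E°_cell = +0.77 − (-0.13) = 0.90 V.
Balancing electrons gives n = 2; the reaction quotient is Q = [Pb²⁺]·[Fe²⁺]^2/[Fe³⁺]^2 = 5.64 × 10^5.
At 25 °C, E = E° − (0.0592/n) log Q = 0.90 − (0.0592/2)(5.751) = 0.900 − 0.170 = 0.730 V.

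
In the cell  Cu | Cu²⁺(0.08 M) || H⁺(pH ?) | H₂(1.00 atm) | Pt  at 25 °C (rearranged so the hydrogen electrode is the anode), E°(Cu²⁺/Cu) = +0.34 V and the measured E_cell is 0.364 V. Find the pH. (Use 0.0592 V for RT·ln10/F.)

E°_cell = 0.34 V and n = 2.
log Q = n(E° − E)/0.0592 = 2×(0.34 − 0.364)/0.0592 = -0.811.
With Q = [H⁺]^2 / ([Cu²⁺]·P(H₂)), solving for [H⁺] gives log[H⁺] = -0.954, so pH = 0.95.

pH = 0.95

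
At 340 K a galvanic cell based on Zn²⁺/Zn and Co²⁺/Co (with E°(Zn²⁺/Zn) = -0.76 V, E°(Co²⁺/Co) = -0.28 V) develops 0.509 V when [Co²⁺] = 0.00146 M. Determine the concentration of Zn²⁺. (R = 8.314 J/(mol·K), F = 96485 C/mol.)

2 × 10^-4 M

From the Nernst equation, ln Q = nF(E° − E)/RT = 2×96485×(0.48 − 0.509)/(8.314×340) = -1.980, so Q = 0.138.
With Q = [Zn²⁺]/[Co²⁺] and the known concentrations, [Zn²⁺] in the numerator gives [Zn²⁺] = 2 × 10^-4 M.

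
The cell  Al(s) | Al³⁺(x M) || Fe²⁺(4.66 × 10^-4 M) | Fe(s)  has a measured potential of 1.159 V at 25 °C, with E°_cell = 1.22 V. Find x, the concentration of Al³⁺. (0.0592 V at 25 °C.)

0.012 M

From the Nernst equation, log Q = n(E° − E)/0.0592 = 6(1.22 − 1.159)/0.0592 = 6.182, so Q = 1.52 × 10^6.
With Q = [Al³⁺]^2/[Fe²⁺]^3 and the known concentrations, [Al³⁺]^2 in the numerator gives [Al³⁺] = 0.012 M.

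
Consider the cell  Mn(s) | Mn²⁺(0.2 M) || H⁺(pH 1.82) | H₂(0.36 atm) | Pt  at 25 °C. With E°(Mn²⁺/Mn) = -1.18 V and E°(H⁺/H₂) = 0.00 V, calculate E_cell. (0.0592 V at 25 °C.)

1.11 V

The hydrogen couple is the cathode, so E°_cell = 1.18 V; n = 2.
[H⁺] = 10^(−1.82) = 0.015 M, and Q = [Mn²⁺]·P(H₂) / [H⁺]^2 = 314.
E = E° − (0.0592/2) log Q = 1.18 − (0.0592/2)(2.497) = 1.106 V.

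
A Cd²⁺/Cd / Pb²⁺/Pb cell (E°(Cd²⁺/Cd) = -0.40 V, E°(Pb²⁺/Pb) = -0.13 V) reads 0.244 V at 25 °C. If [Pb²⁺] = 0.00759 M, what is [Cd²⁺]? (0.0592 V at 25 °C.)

From the Nernst equation, log Q = n(E° − E)/0.0592 = 2(0.27 − 0.244)/0.0592 = 0.878, so Q = 7.56.
With Q = [Cd²⁺]/[Pb²⁺] and the known concentrations, [Cd²⁺] in the numerator gives [Cd²⁺] = 0.057 M.

0.057 M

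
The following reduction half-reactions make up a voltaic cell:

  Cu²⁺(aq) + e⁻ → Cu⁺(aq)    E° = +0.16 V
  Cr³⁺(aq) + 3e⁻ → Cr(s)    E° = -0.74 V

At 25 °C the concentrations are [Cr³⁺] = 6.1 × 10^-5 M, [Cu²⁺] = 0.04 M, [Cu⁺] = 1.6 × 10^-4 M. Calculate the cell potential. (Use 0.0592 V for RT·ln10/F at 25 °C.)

1.13 V

The Cu²⁺/Cu⁺ couple has the higher reduction potential and acts as the cathode, so E°_cell = +0.16 − (-0.74) = 0.90 V.
Balancing electrons gives n = 3; the reaction quotient is Q = [Cr³⁺]·[Cu⁺]^3/[Cu²⁺]^3 = 3.9 × 10^-12.
At 25 °C, E = E° − (0.0592/n) log Q = 0.90 − (0.0592/3)(-11.408) = 0.900 + 0.225 = 1.125 V.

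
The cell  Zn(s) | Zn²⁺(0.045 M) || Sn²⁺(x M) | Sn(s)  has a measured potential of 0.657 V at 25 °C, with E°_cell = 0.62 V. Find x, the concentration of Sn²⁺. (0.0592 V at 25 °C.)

From the Nernst equation, log Q = n(E° − E)/0.0592 = 2(0.62 − 0.657)/0.0592 = -1.250, so Q = 0.0562.
With Q = [Zn²⁺]/[Sn²⁺] and the known concentrations, [Sn²⁺] in the denominator gives [Sn²⁺] = 0.8 M.

0.8 M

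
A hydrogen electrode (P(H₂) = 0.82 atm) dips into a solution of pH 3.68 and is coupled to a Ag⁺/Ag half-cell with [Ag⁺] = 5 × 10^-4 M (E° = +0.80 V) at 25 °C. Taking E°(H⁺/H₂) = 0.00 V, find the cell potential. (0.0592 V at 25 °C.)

0.82 V

The Ag⁺/Ag couple is the cathode, so E°_cell = 0.80 V; n = 2.
[H⁺] = 10^(−3.68) = 2.1 × 10^-4 M, and Q = [H⁺]^2 / ([Ag⁺]^2·P(H₂)) = 0.213.
E = E° − (0.0592/2) log Q = 0.80 − (0.0592/2)(-0.672) = 0.820 V.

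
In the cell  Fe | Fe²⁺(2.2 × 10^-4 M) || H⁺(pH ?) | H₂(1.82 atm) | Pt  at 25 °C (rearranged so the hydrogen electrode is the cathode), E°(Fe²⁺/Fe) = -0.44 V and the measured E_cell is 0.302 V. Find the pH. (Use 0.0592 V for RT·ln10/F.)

E°_cell = 0.44 V and n = 2.
log Q = n(E° − E)/0.0592 = 2×(0.44 − 0.302)/0.0592 = 4.662.
With Q = [Fe²⁺]·P(H₂) / [H⁺]^2, solving for [H⁺] gives log[H⁺] = -4.030, so pH = 4.03.

pH = 4.03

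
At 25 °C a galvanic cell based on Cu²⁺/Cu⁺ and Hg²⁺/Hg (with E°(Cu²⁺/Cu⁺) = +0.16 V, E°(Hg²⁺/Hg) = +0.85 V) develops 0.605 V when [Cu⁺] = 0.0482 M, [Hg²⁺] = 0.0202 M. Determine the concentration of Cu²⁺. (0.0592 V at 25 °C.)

0.19 M

From the Nernst equation, log Q = n(E° − E)/0.0592 = 2(0.69 − 0.605)/0.0592 = 2.872, so Q = 744.
With Q = [Cu²⁺]^2/([Cu⁺]^2·[Hg²⁺]) and the known concentrations, [Cu²⁺]^2 in the numerator gives [Cu²⁺] = 0.19 M.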